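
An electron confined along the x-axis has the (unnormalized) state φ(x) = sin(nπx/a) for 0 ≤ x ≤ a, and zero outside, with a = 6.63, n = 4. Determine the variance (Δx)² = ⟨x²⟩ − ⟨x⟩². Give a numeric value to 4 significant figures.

Compute ⟨x⟩ and ⟨x²⟩ separately, then (Δx)² = ⟨x²⟩ − ⟨x⟩².
With sin²θ = (1 − cos2θ)/2 on 0 ≤ x ≤ a: ∫sin²(nπx/a) dx = a/2, ∫x·sin²(nπx/a) dx = a²/4, ∫x²·sin²(nπx/a) dx = a³·(1/6 − 1/(4n²π²)); higher powers xᵏ the same way, integrating xᵏ·cos(2nπx/a) by parts.
Normalization: ∫|φ|² dx = 3.3150.
⟨x⟩ = 3.3150 and ⟨x²⟩ = 14.513.
(Δx)² = 14.513 − (3.3150)² = 3.5239.

3.524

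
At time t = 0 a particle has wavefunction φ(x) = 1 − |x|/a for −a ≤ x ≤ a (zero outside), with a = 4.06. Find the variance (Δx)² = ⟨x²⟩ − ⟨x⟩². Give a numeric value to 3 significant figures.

Compute ⟨x⟩ and ⟨x²⟩ separately, then (Δx)² = ⟨x²⟩ − ⟨x⟩².
φ is even, so ∫ over [−a, a] = 2∫₀ᵃ with φ = 1 − x/a there: ∫₀ᵃ (1 − x/a)² dx = a/3, ∫₀ᵃ x²(1 − x/a)² dx = a³/30, ∫₀ᵃ x⁴(1 − x/a)² dx = a⁵/105.
Normalization: ∫|φ|² dx = 2.7067.
⟨x⟩ = 0.0000 and ⟨x²⟩ = 1.6484.
(Δx)² = 1.6484 − (0.0000)² = 1.6484.

1.65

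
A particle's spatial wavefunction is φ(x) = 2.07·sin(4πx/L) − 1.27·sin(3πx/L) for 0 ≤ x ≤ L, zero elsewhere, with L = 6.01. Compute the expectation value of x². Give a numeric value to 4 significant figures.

18.29

⟨x²⟩ = ∫ x²·|φ|² dx / ∫|φ|² dx (integrals over the domain).
On 0 ≤ x ≤ L (j ≠ l): ∫sin²(jπx/L) dx = L/2, ∫sin(jπx/L)·sin(lπx/L) dx = 0; diagonal moments ∫x·sin²(jπx/L) dx = L²/4, ∫x²·sin²(jπx/L) dx = L³·(1/6 − 1/(4j²π²)); cross terms ∫x·sin(jπx/L)·sin(lπx/L) dx = 0 for j + l even and −4jlL²/(π²(j² − l²)²) for j + l odd, ∫x²·sin(jπx/L)·sin(lπx/L) dx = (−1)^(j+l)·4jlL³/(π²(j² − l²)²); higher powers the same way via product-to-sum and parts.
State is unnormalized: ∫|φ|² dx = 17.723, and ∫φ*·x²·φ dx = 324.21, so ⟨x²⟩ = 324.21 / 17.723.
⟨x²⟩ = 18.293.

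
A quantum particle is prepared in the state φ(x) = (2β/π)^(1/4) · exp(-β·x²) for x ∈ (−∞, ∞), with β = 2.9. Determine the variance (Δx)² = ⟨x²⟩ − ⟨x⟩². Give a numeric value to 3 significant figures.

0.0862

Compute ⟨x⟩ and ⟨x²⟩ separately, then (Δx)² = ⟨x²⟩ − ⟨x⟩².
Gaussian moments: ∫x^(2j)·e^(−2βx²) dx = (2j−1)!!/(4β)^j · √(π/(2β)), odd powers integrate to 0; here √(π/(2β)) = 0.73597.
⟨x⟩ = 0.0000 and ⟨x²⟩ = 0.086207.
(Δx)² = 0.086207 − (0.0000)² = 0.086207.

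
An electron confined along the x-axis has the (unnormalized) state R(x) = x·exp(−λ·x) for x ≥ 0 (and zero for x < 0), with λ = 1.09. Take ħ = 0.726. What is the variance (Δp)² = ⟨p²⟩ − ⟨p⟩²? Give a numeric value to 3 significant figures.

0.626

Compute ⟨p⟩ and ⟨p²⟩ separately; (Δp)² = ⟨p²⟩ − ⟨p⟩².
Differentiate x·exp(−λ·x) with the product rule; every integrand then reduces to terms xʲ·e^(−2λx) on [0, ∞), with ∫₀^∞ xʲ·e^(−2λx) dx = j!/(2λ)^(j+1).
Normalization: ∫|R|² dx = 0.19305.
⟨p⟩ = 0.0000 and ⟨p²⟩ = 0.62622.
(Δp)² = 0.62622 − (0.0000)² = 0.62622.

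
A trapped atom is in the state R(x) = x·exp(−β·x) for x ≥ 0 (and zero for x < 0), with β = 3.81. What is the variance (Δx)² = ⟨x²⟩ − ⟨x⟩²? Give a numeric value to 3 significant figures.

Compute ⟨x⟩ and ⟨x²⟩ separately, then (Δx)² = ⟨x²⟩ − ⟨x⟩².
Every integrand reduces to terms xʲ·e^(−2βx) on [0, ∞); use ∫₀^∞ xʲ·e^(−2βx) dx = j!/(2β)^(j+1).
Normalization: ∫|R|² dx = 0.0045203.
⟨x⟩ = 0.39370 and ⟨x²⟩ = 0.20667.
(Δx)² = 0.20667 − (0.39370)² = 0.051667.

0.0517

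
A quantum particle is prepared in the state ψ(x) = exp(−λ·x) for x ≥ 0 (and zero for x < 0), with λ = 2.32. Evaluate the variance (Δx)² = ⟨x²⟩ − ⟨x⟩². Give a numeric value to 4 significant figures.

Compute ⟨x⟩ and ⟨x²⟩ separately, then (Δx)² = ⟨x²⟩ − ⟨x⟩².
Every integrand reduces to terms xʲ·e^(−2λx) on [0, ∞); use ∫₀^∞ xʲ·e^(−2λx) dx = j!/(2λ)^(j+1).
Normalization: ∫|ψ|² dx = 0.21552.
⟨x⟩ = 0.21552 and ⟨x²⟩ = 0.092895.
(Δx)² = 0.092895 − (0.21552)² = 0.046448.

0.04645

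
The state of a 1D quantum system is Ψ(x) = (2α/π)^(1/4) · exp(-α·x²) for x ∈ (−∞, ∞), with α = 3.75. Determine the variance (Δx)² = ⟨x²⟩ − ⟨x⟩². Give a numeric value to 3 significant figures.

Compute ⟨x⟩ and ⟨x²⟩ separately, then (Δx)² = ⟨x²⟩ − ⟨x⟩².
Gaussian moments: ∫x^(2j)·e^(−2αx²) dx = (2j−1)!!/(4α)^j · √(π/(2α)), odd powers integrate to 0; here √(π/(2α)) = 0.64721.
⟨x⟩ = 0.0000 and ⟨x²⟩ = 0.066667.
(Δx)² = 0.066667 − (0.0000)² = 0.066667.

0.0667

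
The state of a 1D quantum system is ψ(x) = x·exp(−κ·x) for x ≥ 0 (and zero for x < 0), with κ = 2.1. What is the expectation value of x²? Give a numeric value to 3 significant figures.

0.680

⟨x²⟩ = ∫ x²·|ψ|² dx / ∫|ψ|² dx (integrals over the domain).
Every integrand reduces to terms xʲ·e^(−2κx) on [0, ∞); use ∫₀^∞ xʲ·e^(−2κx) dx = j!/(2κ)^(j+1).
State is unnormalized: ∫|ψ|² dx = 0.026995, and ∫ψ*·x²·ψ dx = 0.018364, so ⟨x²⟩ = 0.018364 / 0.026995.
⟨x²⟩ = 0.68027.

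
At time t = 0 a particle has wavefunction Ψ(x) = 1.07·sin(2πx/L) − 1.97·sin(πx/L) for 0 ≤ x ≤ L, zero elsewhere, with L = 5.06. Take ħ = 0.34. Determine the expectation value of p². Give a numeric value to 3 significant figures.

0.0750

p² Ψ = −ħ² d²Ψ/dx²; ⟨p²⟩ = −ħ² ∫ Ψ*·Ψ'' dx / ∫|Ψ|² dx.
d²/dx² sin(jπx/L) = −(jπ/L)²·sin(jπx/L); on 0 ≤ x ≤ L, ∫sin²(jπx/L) dx = L/2 and ∫sin(jπx/L)·sin(lπx/L) dx = 0 for j ≠ l, so only diagonal terms survive in ∫|Ψ|² and ∫Ψ·Ψ″; ∫Ψ·Ψ′ dx = [Ψ²/2] between the walls = 0.
State is unnormalized: ∫|Ψ|² dx = 12.715, and ∫Ψ*·(−ħ² Ψ'') dx = 0.95383, so ⟨p²⟩ = 0.95383 / 12.715.
⟨p²⟩ = 0.075015.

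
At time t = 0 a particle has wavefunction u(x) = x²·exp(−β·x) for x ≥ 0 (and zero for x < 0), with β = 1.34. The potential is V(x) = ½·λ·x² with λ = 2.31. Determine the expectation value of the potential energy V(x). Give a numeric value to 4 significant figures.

⟨V⟩ = ∫ V(x)·|u|² dx / ∫|u|² dx.
Every integrand reduces to terms xʲ·e^(−2βx) on [0, ∞); use ∫₀^∞ xʲ·e^(−2βx) dx = j!/(2β)^(j+1).
State is unnormalized: ∫|u|² dx = 0.17360, and ∫u*·V(x)·u dx = 0.83747, so ⟨V⟩ = 0.83747 / 0.17360.
⟨V⟩ = 4.8243.

4.824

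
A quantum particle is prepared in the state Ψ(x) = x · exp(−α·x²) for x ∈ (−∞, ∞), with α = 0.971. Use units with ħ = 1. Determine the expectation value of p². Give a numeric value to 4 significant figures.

p² Ψ = −ħ² d²Ψ/dx²; ⟨p²⟩ = −ħ² ∫ Ψ*·Ψ'' dx / ∫|Ψ|² dx.
Expand each integrand as polynomial × e^(−2αx²) and use ∫x^(2j)·e^(−2αx²) dx = (2j−1)!!/(4α)^j · √(π/(2α)), odd powers → 0; here √(π/(2α)) = 1.2719. Differentiate with the product rule, d/dx e^(−αx²) = −2αx·e^(−αx²).
State is unnormalized: ∫|Ψ|² dx = 0.32747, and ∫Ψ*·(−ħ² Ψ'') dx = 0.95392, so ⟨p²⟩ = 0.95392 / 0.32747.
⟨p²⟩ = 2.9130.

2.913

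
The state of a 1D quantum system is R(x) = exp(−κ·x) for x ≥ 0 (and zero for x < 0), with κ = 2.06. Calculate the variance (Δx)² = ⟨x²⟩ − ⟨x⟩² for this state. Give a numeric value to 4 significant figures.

Compute ⟨x⟩ and ⟨x²⟩ separately, then (Δx)² = ⟨x²⟩ − ⟨x⟩².
Every integrand reduces to terms xʲ·e^(−2κx) on [0, ∞); use ∫₀^∞ xʲ·e^(−2κx) dx = j!/(2κ)^(j+1).
Normalization: ∫|R|² dx = 0.24272.
⟨x⟩ = 0.24272 and ⟨x²⟩ = 0.11782.
(Δx)² = 0.11782 − (0.24272)² = 0.058912.

0.05891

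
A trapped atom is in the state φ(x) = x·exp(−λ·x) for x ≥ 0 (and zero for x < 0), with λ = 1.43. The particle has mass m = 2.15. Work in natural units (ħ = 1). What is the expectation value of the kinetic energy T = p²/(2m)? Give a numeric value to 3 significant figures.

0.476

T = −(ħ²/2m) d²/dx², so ⟨T⟩ = −(ħ²/2m) ∫ φ*·φ'' dx / ∫|φ|² dx; with m = 2.15.
Differentiate x·exp(−λ·x) with the product rule; every integrand then reduces to terms xʲ·e^(−2λx) on [0, ∞), with ∫₀^∞ xʲ·e^(−2λx) dx = j!/(2λ)^(j+1).
State is unnormalized: ∫|φ|² dx = 0.085493, and ∫φ*·(−ħ²/2m · φ'') dx = 0.040657, so ⟨T⟩ = 0.040657 / 0.085493.
⟨T⟩ = 0.47556.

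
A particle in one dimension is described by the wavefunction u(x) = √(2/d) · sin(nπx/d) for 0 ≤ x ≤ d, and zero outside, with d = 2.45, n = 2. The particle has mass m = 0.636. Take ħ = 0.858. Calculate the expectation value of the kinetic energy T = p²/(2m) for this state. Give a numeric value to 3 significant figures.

T = −(ħ²/2m) d²/dx², so ⟨T⟩ = −(ħ²/2m) ∫ u*·u'' dx; with m = 0.636.
d/dx sin(nπx/d) = (nπ/d)·cos(nπx/d) and d²/dx² sin(nπx/d) = −(nπ/d)²·sin(nπx/d); on 0 ≤ x ≤ d, ∫sin²(nπx/d) dx = d/2 and ∫sin(nπx/d)·cos(nπx/d) dx = 0.
⟨T⟩ = 3.8064.

3.81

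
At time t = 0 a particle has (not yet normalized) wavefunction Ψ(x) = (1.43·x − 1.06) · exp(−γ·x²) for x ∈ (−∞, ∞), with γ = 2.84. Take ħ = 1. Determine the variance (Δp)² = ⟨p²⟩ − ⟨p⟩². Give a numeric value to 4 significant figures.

3.624

Compute ⟨p⟩ and ⟨p²⟩ separately; (Δp)² = ⟨p²⟩ − ⟨p⟩².
Expand each integrand as polynomial × e^(−2γx²) and use ∫x^(2j)·e^(−2γx²) dx = (2j−1)!!/(4γ)^j · √(π/(2γ)), odd powers → 0; here √(π/(2γ)) = 0.74371. Differentiate with the product rule, d/dx e^(−γx²) = −2γx·e^(−γx²).
Normalization: ∫|Ψ|² dx = 0.96950.
⟨p⟩ = 0.0000 and ⟨p²⟩ = 3.6243.
(Δp)² = 3.6243 − (0.0000)² = 3.6243.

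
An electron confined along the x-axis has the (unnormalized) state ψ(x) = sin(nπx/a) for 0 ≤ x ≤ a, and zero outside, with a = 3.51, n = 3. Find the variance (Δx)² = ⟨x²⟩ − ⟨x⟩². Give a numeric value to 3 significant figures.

Compute ⟨x⟩ and ⟨x²⟩ separately, then (Δx)² = ⟨x²⟩ − ⟨x⟩².
With sin²θ = (1 − cos2θ)/2 on 0 ≤ x ≤ a: ∫sin²(nπx/a) dx = a/2, ∫x·sin²(nπx/a) dx = a²/4, ∫x²·sin²(nπx/a) dx = a³·(1/6 − 1/(4n²π²)); higher powers xᵏ the same way, integrating xᵏ·cos(2nπx/a) by parts.
Normalization: ∫|ψ|² dx = 1.7550.
⟨x⟩ = 1.7550 and ⟨x²⟩ = 4.0374.
(Δx)² = 4.0374 − (1.7550)² = 0.95733.

0.957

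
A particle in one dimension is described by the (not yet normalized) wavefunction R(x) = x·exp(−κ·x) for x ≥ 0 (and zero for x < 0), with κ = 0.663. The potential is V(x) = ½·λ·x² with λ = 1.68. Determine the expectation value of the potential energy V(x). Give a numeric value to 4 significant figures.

5.733

⟨V⟩ = ∫ V(x)·|R|² dx / ∫|R|² dx.
Every integrand reduces to terms xʲ·e^(−2κx) on [0, ∞); use ∫₀^∞ xʲ·e^(−2κx) dx = j!/(2κ)^(j+1).
State is unnormalized: ∫|R|² dx = 0.85783, and ∫R*·V(x)·R dx = 4.9178, so ⟨V⟩ = 4.9178 / 0.85783.
⟨V⟩ = 5.7329.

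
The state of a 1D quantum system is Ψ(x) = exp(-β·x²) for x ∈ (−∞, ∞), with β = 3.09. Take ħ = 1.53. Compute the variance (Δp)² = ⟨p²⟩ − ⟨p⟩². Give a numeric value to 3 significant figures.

Compute ⟨p⟩ and ⟨p²⟩ separately; (Δp)² = ⟨p²⟩ − ⟨p⟩².
Gaussian moments: ∫x^(2j)·e^(−2βx²) dx = (2j−1)!!/(4β)^j · √(π/(2β)), odd powers integrate to 0; here √(π/(2β)) = 0.71299. Derivatives: d/dx e^(−βx²) = −2βx·e^(−βx²), d²/dx² e^(−βx²) = (4β²x² − 2β)·e^(−βx²).
Normalization: ∫|Ψ|² dx = 0.71299.
⟨p⟩ = 0.0000 and ⟨p²⟩ = 7.2334.
(Δp)² = 7.2334 − (0.0000)² = 7.2334.

7.23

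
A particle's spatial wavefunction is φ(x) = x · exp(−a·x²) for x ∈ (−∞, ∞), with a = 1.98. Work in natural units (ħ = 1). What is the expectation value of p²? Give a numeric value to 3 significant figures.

5.94

p² φ = −ħ² d²φ/dx²; ⟨p²⟩ = −ħ² ∫ φ*·φ'' dx / ∫|φ|² dx.
Expand each integrand as polynomial × e^(−2ax²) and use ∫x^(2j)·e^(−2ax²) dx = (2j−1)!!/(4a)^j · √(π/(2a)), odd powers → 0; here √(π/(2a)) = 0.89069. Differentiate with the product rule, d/dx e^(−ax²) = −2ax·e^(−ax²).
State is unnormalized: ∫|φ|² dx = 0.11246, and ∫φ*·(−ħ² φ'') dx = 0.66802, so ⟨p²⟩ = 0.66802 / 0.11246.
⟨p²⟩ = 5.9400.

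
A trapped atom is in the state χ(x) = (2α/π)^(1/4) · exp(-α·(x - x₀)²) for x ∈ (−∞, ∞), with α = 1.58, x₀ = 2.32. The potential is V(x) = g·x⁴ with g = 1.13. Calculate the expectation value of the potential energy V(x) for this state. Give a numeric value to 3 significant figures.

⟨V⟩ = ∫ V(x)·|χ|² dx.
Gaussian moments (u = x − x₀): ∫u^(2j)·e^(−2αu²) du = (2j−1)!!/(4α)^j · √(π/(2α)), odd powers integrate to 0; here √(π/(2α)) = 0.99708.
⟨V⟩ = 38.595.

38.6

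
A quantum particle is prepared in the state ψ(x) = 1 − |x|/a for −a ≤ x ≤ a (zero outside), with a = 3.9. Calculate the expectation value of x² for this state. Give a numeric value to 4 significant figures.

⟨x²⟩ = ∫ x²·|ψ|² dx / ∫|ψ|² dx (integrals over the domain).
ψ is even, so ∫ over [−a, a] = 2∫₀ᵃ with ψ = 1 − x/a there: ∫₀ᵃ (1 − x/a)² dx = a/3, ∫₀ᵃ x²(1 − x/a)² dx = a³/30, ∫₀ᵃ x⁴(1 − x/a)² dx = a⁵/105.
State is unnormalized: ∫|ψ|² dx = 2.6000, and ∫ψ*·x²·ψ dx = 3.9546, so ⟨x²⟩ = 3.9546 / 2.6000.
⟨x²⟩ = 1.5210.

1.521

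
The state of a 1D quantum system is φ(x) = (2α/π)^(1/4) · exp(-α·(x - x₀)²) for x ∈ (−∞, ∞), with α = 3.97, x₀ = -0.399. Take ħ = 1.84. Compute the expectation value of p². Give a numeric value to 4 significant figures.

p² φ = −ħ² d²φ/dx²; ⟨p²⟩ = −ħ² ∫ φ*·φ'' dx.
Gaussian moments (u = x − x₀): ∫u^(2j)·e^(−2αu²) du = (2j−1)!!/(4α)^j · √(π/(2α)), odd powers integrate to 0; here √(π/(2α)) = 0.62902. Derivatives: d/dx e^(−αu²) = −2αu·e^(−αu²), d²/dx² e^(−αu²) = (4α²u² − 2α)·e^(−αu²).
⟨p²⟩ = 13.441.

13.44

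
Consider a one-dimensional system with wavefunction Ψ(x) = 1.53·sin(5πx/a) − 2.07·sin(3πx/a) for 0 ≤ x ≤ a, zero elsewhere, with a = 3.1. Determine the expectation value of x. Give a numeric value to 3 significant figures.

⟨x⟩ = ∫ x·|Ψ|² dx / ∫|Ψ|² dx (integrals over the domain).
On 0 ≤ x ≤ a (j ≠ l): ∫sin²(jπx/a) dx = a/2, ∫sin(jπx/a)·sin(lπx/a) dx = 0; diagonal moments ∫x·sin²(jπx/a) dx = a²/4, ∫x²·sin²(jπx/a) dx = a³·(1/6 − 1/(4j²π²)); cross terms ∫x·sin(jπx/a)·sin(lπx/a) dx = 0 for j + l even and −4jla²/(π²(j² − l²)²) for j + l odd, ∫x²·sin(jπx/a)·sin(lπx/a) dx = (−1)^(j+l)·4jla³/(π²(j² − l²)²); higher powers the same way via product-to-sum and parts.
State is unnormalized: ∫|Ψ|² dx = 10.270, and ∫Ψ*·x·Ψ dx = 15.918, so ⟨x⟩ = 15.918 / 10.270.
⟨x⟩ = 1.5500.

1.55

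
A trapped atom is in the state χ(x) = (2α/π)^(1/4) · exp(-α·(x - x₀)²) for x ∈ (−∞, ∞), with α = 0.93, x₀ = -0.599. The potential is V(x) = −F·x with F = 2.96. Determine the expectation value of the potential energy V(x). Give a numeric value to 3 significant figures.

⟨V⟩ = ∫ V(x)·|χ|² dx.
Gaussian moments (u = x − x₀): ∫u^(2j)·e^(−2αu²) du = (2j−1)!!/(4α)^j · √(π/(2α)), odd powers integrate to 0; here √(π/(2α)) = 1.2996.
⟨V⟩ = 1.7730.

1.77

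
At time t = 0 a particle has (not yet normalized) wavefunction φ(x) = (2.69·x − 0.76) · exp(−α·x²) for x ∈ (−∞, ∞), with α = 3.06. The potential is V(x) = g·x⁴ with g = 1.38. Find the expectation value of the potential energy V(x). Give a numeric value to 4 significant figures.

⟨V⟩ = ∫ V(x)·|φ|² dx / ∫|φ|² dx.
Expand each integrand as polynomial × e^(−2αx²) and use ∫x^(2j)·e^(−2αx²) dx = (2j−1)!!/(4α)^j · √(π/(2α)), odd powers → 0; here √(π/(2α)) = 0.71647.
State is unnormalized: ∫|φ|² dx = 0.83740, and ∫φ*·V(x)·φ dx = 0.069959, so ⟨V⟩ = 0.069959 / 0.83740.
⟨V⟩ = 0.083543.

0.08354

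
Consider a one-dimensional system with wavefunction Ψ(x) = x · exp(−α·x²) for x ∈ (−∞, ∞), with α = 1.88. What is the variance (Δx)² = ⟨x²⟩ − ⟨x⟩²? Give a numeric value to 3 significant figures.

Compute ⟨x⟩ and ⟨x²⟩ separately, then (Δx)² = ⟨x²⟩ − ⟨x⟩².
Expand each integrand as polynomial × e^(−2αx²) and use ∫x^(2j)·e^(−2αx²) dx = (2j−1)!!/(4α)^j · √(π/(2α)), odd powers → 0; here √(π/(2α)) = 0.91407.
Normalization: ∫|Ψ|² dx = 0.12155.
⟨x⟩ = 0.0000 and ⟨x²⟩ = 0.39894.
(Δx)² = 0.39894 − (0.0000)² = 0.39894.

0.399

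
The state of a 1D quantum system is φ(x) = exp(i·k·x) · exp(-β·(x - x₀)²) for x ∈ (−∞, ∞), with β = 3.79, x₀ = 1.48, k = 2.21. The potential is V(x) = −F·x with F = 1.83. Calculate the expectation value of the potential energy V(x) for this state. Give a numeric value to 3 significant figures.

-2.71

⟨V⟩ = ∫ V(x)·|φ|² dx / ∫|φ|² dx.
Gaussian moments (u = x − x₀): ∫u^(2j)·e^(−2βu²) du = (2j−1)!!/(4β)^j · √(π/(2β)), odd powers integrate to 0; here √(π/(2β)) = 0.64378.
State is unnormalized: ∫|φ|² dx = 0.64378, and ∫φ*·V(x)·φ dx = -1.7436, so ⟨V⟩ = -1.7436 / 0.64378.
⟨V⟩ = -2.7084.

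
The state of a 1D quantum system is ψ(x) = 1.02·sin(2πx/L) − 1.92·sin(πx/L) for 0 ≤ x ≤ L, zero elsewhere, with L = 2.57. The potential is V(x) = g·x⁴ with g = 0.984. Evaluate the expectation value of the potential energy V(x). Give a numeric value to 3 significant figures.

9.64

⟨V⟩ = ∫ V(x)·|ψ|² dx / ∫|ψ|² dx.
On 0 ≤ x ≤ L (j ≠ l): ∫sin²(jπx/L) dx = L/2, ∫sin(jπx/L)·sin(lπx/L) dx = 0; diagonal moments ∫x·sin²(jπx/L) dx = L²/4, ∫x²·sin²(jπx/L) dx = L³·(1/6 − 1/(4j²π²)); cross terms ∫x·sin(jπx/L)·sin(lπx/L) dx = 0 for j + l even and −4jlL²/(π²(j² − l²)²) for j + l odd, ∫x²·sin(jπx/L)·sin(lπx/L) dx = (−1)^(j+l)·4jlL³/(π²(j² − l²)²); higher powers the same way via product-to-sum and parts.
State is unnormalized: ∫|ψ|² dx = 6.0739, and ∫ψ*·V(x)·ψ dx = 58.536, so ⟨V⟩ = 58.536 / 6.0739.
⟨V⟩ = 9.6372.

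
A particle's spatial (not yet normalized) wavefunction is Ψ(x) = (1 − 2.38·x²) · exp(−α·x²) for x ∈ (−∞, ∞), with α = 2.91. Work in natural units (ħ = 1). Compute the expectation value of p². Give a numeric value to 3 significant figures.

6.91

p² Ψ = −ħ² d²Ψ/dx²; ⟨p²⟩ = −ħ² ∫ Ψ*·Ψ'' dx / ∫|Ψ|² dx.
Expand each integrand as polynomial × e^(−2αx²) and use ∫x^(2j)·e^(−2αx²) dx = (2j−1)!!/(4α)^j · √(π/(2α)), odd powers → 0; here √(π/(2α)) = 0.73471. Differentiate with the product rule, d/dx e^(−αx²) = −2αx·e^(−αx²).
State is unnormalized: ∫|Ψ|² dx = 0.52641, and ∫Ψ*·(−ħ² Ψ'') dx = 3.6380, so ⟨p²⟩ = 3.6380 / 0.52641.
⟨p²⟩ = 6.9110.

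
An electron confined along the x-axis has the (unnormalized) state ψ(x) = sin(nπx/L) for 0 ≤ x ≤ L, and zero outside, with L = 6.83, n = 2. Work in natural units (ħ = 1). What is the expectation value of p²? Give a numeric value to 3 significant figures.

p² ψ = −ħ² d²ψ/dx²; ⟨p²⟩ = −ħ² ∫ ψ*·ψ'' dx / ∫|ψ|² dx.
d/dx sin(nπx/L) = (nπ/L)·cos(nπx/L) and d²/dx² sin(nπx/L) = −(nπ/L)²·sin(nπx/L); on 0 ≤ x ≤ L, ∫sin²(nπx/L) dx = L/2 and ∫sin(nπx/L)·cos(nπx/L) dx = 0.
State is unnormalized: ∫|ψ|² dx = 3.4150, and ∫ψ*·(−ħ² ψ'') dx = 2.8901, so ⟨p²⟩ = 2.8901 / 3.4150.
⟨p²⟩ = 0.84629.

0.846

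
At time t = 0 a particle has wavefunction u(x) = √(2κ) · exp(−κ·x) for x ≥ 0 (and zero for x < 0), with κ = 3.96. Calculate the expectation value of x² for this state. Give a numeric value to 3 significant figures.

⟨x²⟩ = ∫ x²·|u|² dx (integrals over the domain).
Every integrand reduces to terms xʲ·e^(−2κx) on [0, ∞); use ∫₀^∞ xʲ·e^(−2κx) dx = j!/(2κ)^(j+1).
⟨x²⟩ = 0.031885.

0.0319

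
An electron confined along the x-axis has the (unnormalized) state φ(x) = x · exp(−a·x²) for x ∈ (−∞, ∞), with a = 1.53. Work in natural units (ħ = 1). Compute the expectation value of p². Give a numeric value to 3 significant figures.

4.59

p² φ = −ħ² d²φ/dx²; ⟨p²⟩ = −ħ² ∫ φ*·φ'' dx / ∫|φ|² dx.
Expand each integrand as polynomial × e^(−2ax²) and use ∫x^(2j)·e^(−2ax²) dx = (2j−1)!!/(4a)^j · √(π/(2a)), odd powers → 0; here √(π/(2a)) = 1.0132. Differentiate with the product rule, d/dx e^(−ax²) = −2ax·e^(−ax²).
State is unnormalized: ∫|φ|² dx = 0.16556, and ∫φ*·(−ħ² φ'') dx = 0.75993, so ⟨p²⟩ = 0.75993 / 0.16556.
⟨p²⟩ = 4.5900.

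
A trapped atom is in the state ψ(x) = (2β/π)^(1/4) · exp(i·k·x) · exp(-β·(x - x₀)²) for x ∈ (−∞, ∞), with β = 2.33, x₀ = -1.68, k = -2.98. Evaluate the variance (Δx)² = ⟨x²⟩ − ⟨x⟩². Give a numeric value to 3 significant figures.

Compute ⟨x⟩ and ⟨x²⟩ separately, then (Δx)² = ⟨x²⟩ − ⟨x⟩².
Gaussian moments (u = x − x₀): ∫u^(2j)·e^(−2βu²) du = (2j−1)!!/(4β)^j · √(π/(2β)), odd powers integrate to 0; here √(π/(2β)) = 0.82107.
⟨x⟩ = -1.6800 and ⟨x²⟩ = 2.9297.
(Δx)² = 2.9297 − (-1.6800)² = 0.10730.

0.107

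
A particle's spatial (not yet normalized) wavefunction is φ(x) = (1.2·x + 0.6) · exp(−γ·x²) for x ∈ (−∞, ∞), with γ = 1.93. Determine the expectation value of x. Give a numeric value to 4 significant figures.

⟨x⟩ = ∫ x·|φ|² dx / ∫|φ|² dx (integrals over the domain).
Expand each integrand as polynomial × e^(−2γx²) and use ∫x^(2j)·e^(−2γx²) dx = (2j−1)!!/(4γ)^j · √(π/(2γ)), odd powers → 0; here √(π/(2γ)) = 0.90216.
State is unnormalized: ∫|φ|² dx = 0.49305, and ∫φ*·x·φ dx = 0.16828, so ⟨x⟩ = 0.16828 / 0.49305.
⟨x⟩ = 0.34130.

0.3413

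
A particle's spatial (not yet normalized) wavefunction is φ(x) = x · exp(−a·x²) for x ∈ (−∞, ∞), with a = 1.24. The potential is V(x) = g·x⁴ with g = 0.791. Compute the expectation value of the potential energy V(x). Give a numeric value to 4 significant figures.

⟨V⟩ = ∫ V(x)·|φ|² dx / ∫|φ|² dx.
Expand each integrand as polynomial × e^(−2ax²) and use ∫x^(2j)·e^(−2ax²) dx = (2j−1)!!/(4a)^j · √(π/(2a)), odd powers → 0; here √(π/(2a)) = 1.1255.
State is unnormalized: ∫|φ|² dx = 0.22692, and ∫φ*·V(x)·φ dx = 0.10944, so ⟨V⟩ = 0.10944 / 0.22692.
⟨V⟩ = 0.48229.

0.4823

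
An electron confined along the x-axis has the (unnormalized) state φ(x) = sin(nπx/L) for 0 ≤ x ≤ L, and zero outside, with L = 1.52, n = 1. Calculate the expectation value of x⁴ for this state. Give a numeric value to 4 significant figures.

⟨x⁴⟩ = ∫ x⁴·|φ|² dx / ∫|φ|² dx (integrals over the domain).
With sin²θ = (1 − cos2θ)/2 on 0 ≤ x ≤ L: ∫sin²(nπx/L) dx = L/2, ∫x·sin²(nπx/L) dx = L²/4, ∫x²·sin²(nπx/L) dx = L³·(1/6 − 1/(4n²π²)); higher powers xᵏ the same way, integrating xᵏ·cos(2nπx/L) by parts.
State is unnormalized: ∫|φ|² dx = 0.76000, and ∫φ*·x⁴·φ dx = 0.46280, so ⟨x⁴⟩ = 0.46280 / 0.76000.
⟨x⁴⟩ = 0.60894.

0.6089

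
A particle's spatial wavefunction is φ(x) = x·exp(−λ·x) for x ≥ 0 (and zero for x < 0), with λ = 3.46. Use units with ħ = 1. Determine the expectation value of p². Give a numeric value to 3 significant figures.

p² φ = −ħ² d²φ/dx²; ⟨p²⟩ = −ħ² ∫ φ*·φ'' dx / ∫|φ|² dx.
Differentiate x·exp(−λ·x) with the product rule; every integrand then reduces to terms xʲ·e^(−2λx) on [0, ∞), with ∫₀^∞ xʲ·e^(−2λx) dx = j!/(2λ)^(j+1).
State is unnormalized: ∫|φ|² dx = 0.0060355, and ∫φ*·(−ħ² φ'') dx = 0.072254, so ⟨p²⟩ = 0.072254 / 0.0060355.
⟨p²⟩ = 11.972.

12.0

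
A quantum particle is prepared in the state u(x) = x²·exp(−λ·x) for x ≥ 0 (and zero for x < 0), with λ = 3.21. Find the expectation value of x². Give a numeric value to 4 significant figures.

⟨x²⟩ = ∫ x²·|u|² dx / ∫|u|² dx (integrals over the domain).
Every integrand reduces to terms xʲ·e^(−2λx) on [0, ∞); use ∫₀^∞ xʲ·e^(−2λx) dx = j!/(2λ)^(j+1).
State is unnormalized: ∫|u|² dx = 0.0022006, and ∫u*·x²·u dx = 0.0016017, so ⟨x²⟩ = 0.0016017 / 0.0022006.
⟨x²⟩ = 0.72787.

0.7279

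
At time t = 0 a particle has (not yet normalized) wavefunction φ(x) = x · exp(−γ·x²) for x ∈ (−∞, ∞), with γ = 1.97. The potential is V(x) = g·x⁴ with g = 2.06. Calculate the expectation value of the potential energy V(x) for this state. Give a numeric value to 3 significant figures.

0.498

⟨V⟩ = ∫ V(x)·|φ|² dx / ∫|φ|² dx.
Expand each integrand as polynomial × e^(−2γx²) and use ∫x^(2j)·e^(−2γx²) dx = (2j−1)!!/(4γ)^j · √(π/(2γ)), odd powers → 0; here √(π/(2γ)) = 0.89295.
State is unnormalized: ∫|φ|² dx = 0.11332, and ∫φ*·V(x)·φ dx = 0.056391, so ⟨V⟩ = 0.056391 / 0.11332.
⟨V⟩ = 0.49763.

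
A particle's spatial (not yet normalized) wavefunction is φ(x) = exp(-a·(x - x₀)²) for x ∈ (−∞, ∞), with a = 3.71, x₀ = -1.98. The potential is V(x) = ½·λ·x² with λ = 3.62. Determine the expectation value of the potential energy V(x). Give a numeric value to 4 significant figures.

⟨V⟩ = ∫ V(x)·|φ|² dx / ∫|φ|² dx.
Gaussian moments (u = x − x₀): ∫u^(2j)·e^(−2au²) du = (2j−1)!!/(4a)^j · √(π/(2a)), odd powers integrate to 0; here √(π/(2a)) = 0.65069.
State is unnormalized: ∫|φ|² dx = 0.65069, and ∫φ*·V(x)·φ dx = 4.6966, so ⟨V⟩ = 4.6966 / 0.65069.
⟨V⟩ = 7.2179.

7.218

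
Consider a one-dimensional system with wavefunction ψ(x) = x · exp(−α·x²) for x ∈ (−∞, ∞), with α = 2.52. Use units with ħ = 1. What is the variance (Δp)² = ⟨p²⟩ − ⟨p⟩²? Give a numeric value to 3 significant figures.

Compute ⟨p⟩ and ⟨p²⟩ separately; (Δp)² = ⟨p²⟩ − ⟨p⟩².
Expand each integrand as polynomial × e^(−2αx²) and use ∫x^(2j)·e^(−2αx²) dx = (2j−1)!!/(4α)^j · √(π/(2α)), odd powers → 0; here √(π/(2α)) = 0.78951. Differentiate with the product rule, d/dx e^(−αx²) = −2αx·e^(−αx²).
Normalization: ∫|ψ|² dx = 0.078325.
⟨p⟩ = 0.0000 and ⟨p²⟩ = 7.5600.
(Δp)² = 7.5600 − (0.0000)² = 7.5600.

7.56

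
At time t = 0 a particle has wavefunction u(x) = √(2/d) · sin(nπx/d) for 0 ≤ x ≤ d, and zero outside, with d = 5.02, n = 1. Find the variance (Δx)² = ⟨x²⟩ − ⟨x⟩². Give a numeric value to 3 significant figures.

Compute ⟨x⟩ and ⟨x²⟩ separately, then (Δx)² = ⟨x²⟩ − ⟨x⟩².
With sin²θ = (1 − cos2θ)/2 on 0 ≤ x ≤ d: ∫sin²(nπx/d) dx = d/2, ∫x·sin²(nπx/d) dx = d²/4, ∫x²·sin²(nπx/d) dx = d³·(1/6 − 1/(4n²π²)); higher powers xᵏ the same way, integrating xᵏ·cos(2nπx/d) by parts.
⟨x⟩ = 2.5100 and ⟨x²⟩ = 7.1235.
(Δx)² = 7.1235 − (2.5100)² = 0.82337.

0.823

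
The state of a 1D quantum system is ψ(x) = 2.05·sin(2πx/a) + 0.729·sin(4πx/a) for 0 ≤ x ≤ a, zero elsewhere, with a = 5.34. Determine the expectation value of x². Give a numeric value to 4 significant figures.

9.985

⟨x²⟩ = ∫ x²·|ψ|² dx / ∫|ψ|² dx (integrals over the domain).
On 0 ≤ x ≤ a (j ≠ l): ∫sin²(jπx/a) dx = a/2, ∫sin(jπx/a)·sin(lπx/a) dx = 0; diagonal moments ∫x·sin²(jπx/a) dx = a²/4, ∫x²·sin²(jπx/a) dx = a³·(1/6 − 1/(4j²π²)); cross terms ∫x·sin(jπx/a)·sin(lπx/a) dx = 0 for j + l even and −4jla²/(π²(j² − l²)²) for j + l odd, ∫x²·sin(jπx/a)·sin(lπx/a) dx = (−1)^(j+l)·4jla³/(π²(j² − l²)²); higher powers the same way via product-to-sum and parts.
State is unnormalized: ∫|ψ|² dx = 12.640, and ∫ψ*·x²·ψ dx = 126.21, so ⟨x²⟩ = 126.21 / 12.640.
⟨x²⟩ = 9.9852.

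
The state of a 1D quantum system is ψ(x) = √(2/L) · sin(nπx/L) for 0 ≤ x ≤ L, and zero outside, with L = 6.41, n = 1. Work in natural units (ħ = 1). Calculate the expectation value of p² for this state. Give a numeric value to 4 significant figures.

0.2402

p² ψ = −ħ² d²ψ/dx²; ⟨p²⟩ = −ħ² ∫ ψ*·ψ'' dx.
d/dx sin(nπx/L) = (nπ/L)·cos(nπx/L) and d²/dx² sin(nπx/L) = −(nπ/L)²·sin(nπx/L); on 0 ≤ x ≤ L, ∫sin²(nπx/L) dx = L/2 and ∫sin(nπx/L)·cos(nπx/L) dx = 0.
⟨p²⟩ = 0.24021.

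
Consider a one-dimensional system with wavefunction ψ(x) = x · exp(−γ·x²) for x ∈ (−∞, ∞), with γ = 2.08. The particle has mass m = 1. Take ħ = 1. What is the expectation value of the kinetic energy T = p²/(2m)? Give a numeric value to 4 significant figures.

3.120

T = −(ħ²/2m) d²/dx², so ⟨T⟩ = −(ħ²/2m) ∫ ψ*·ψ'' dx / ∫|ψ|² dx; with m = 1.
Expand each integrand as polynomial × e^(−2γx²) and use ∫x^(2j)·e^(−2γx²) dx = (2j−1)!!/(4γ)^j · √(π/(2γ)), odd powers → 0; here √(π/(2γ)) = 0.86902. Differentiate with the product rule, d/dx e^(−γx²) = −2γx·e^(−γx²).
State is unnormalized: ∫|ψ|² dx = 0.10445, and ∫ψ*·(−ħ²/2m · ψ'') dx = 0.32588, so ⟨T⟩ = 0.32588 / 0.10445.
⟨T⟩ = 3.1200.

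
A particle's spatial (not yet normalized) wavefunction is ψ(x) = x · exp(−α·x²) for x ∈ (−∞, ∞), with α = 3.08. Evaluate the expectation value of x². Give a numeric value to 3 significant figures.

⟨x²⟩ = ∫ x²·|ψ|² dx / ∫|ψ|² dx (integrals over the domain).
Expand each integrand as polynomial × e^(−2αx²) and use ∫x^(2j)·e^(−2αx²) dx = (2j−1)!!/(4α)^j · √(π/(2α)), odd powers → 0; here √(π/(2α)) = 0.71414.
State is unnormalized: ∫|ψ|² dx = 0.057966, and ∫ψ*·x²·ψ dx = 0.014115, so ⟨x²⟩ = 0.014115 / 0.057966.
⟨x²⟩ = 0.24351.

0.244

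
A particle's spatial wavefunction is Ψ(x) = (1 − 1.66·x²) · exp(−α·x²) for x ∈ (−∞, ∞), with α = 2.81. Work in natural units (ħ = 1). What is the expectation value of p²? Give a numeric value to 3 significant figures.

5.28

p² Ψ = −ħ² d²Ψ/dx²; ⟨p²⟩ = −ħ² ∫ Ψ*·Ψ'' dx / ∫|Ψ|² dx.
Expand each integrand as polynomial × e^(−2αx²) and use ∫x^(2j)·e^(−2αx²) dx = (2j−1)!!/(4α)^j · √(π/(2α)), odd powers → 0; here √(π/(2α)) = 0.74766. Differentiate with the product rule, d/dx e^(−αx²) = −2αx·e^(−αx²).
State is unnormalized: ∫|Ψ|² dx = 0.57575, and ∫Ψ*·(−ħ² Ψ'') dx = 3.0423, so ⟨p²⟩ = 3.0423 / 0.57575.
⟨p²⟩ = 5.2840.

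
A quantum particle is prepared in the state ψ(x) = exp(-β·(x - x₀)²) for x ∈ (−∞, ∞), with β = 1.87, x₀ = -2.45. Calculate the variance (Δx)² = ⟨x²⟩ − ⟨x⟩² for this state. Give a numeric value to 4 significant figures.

0.1337

Compute ⟨x⟩ and ⟨x²⟩ separately, then (Δx)² = ⟨x²⟩ − ⟨x⟩².
Gaussian moments (u = x − x₀): ∫u^(2j)·e^(−2βu²) du = (2j−1)!!/(4β)^j · √(π/(2β)), odd powers integrate to 0; here √(π/(2β)) = 0.91651.
Normalization: ∫|ψ|² dx = 0.91651.
⟨x⟩ = -2.4500 and ⟨x²⟩ = 6.1362.
(Δx)² = 6.1362 − (-2.4500)² = 0.13369.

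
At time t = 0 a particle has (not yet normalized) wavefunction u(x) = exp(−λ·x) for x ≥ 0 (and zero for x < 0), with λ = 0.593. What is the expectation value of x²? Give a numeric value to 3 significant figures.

1.42

⟨x²⟩ = ∫ x²·|u|² dx / ∫|u|² dx (integrals over the domain).
Every integrand reduces to terms xʲ·e^(−2λx) on [0, ∞); use ∫₀^∞ xʲ·e^(−2λx) dx = j!/(2λ)^(j+1).
State is unnormalized: ∫|u|² dx = 0.84317, and ∫u*·x²·u dx = 1.1989, so ⟨x²⟩ = 1.1989 / 0.84317.
⟨x²⟩ = 1.4219.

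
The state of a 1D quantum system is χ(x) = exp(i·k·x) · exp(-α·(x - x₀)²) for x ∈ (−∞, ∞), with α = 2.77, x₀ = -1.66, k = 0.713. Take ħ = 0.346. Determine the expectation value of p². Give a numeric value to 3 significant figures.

p² χ = −ħ² d²χ/dx²; ⟨p²⟩ = −ħ² ∫ χ*·χ'' dx / ∫|χ|² dx.
Gaussian moments (u = x − x₀): ∫u^(2j)·e^(−2αu²) du = (2j−1)!!/(4α)^j · √(π/(2α)), odd powers integrate to 0; here √(π/(2α)) = 0.75304. Derivatives: χ′ = (ik − 2αu)·χ, χ″ = ((ik − 2αu)² − 2α)·χ; the odd-in-u pieces drop out.
State is unnormalized: ∫|χ|² dx = 0.75304, and ∫χ*·(−ħ² χ'') dx = 0.29555, so ⟨p²⟩ = 0.29555 / 0.75304.
⟨p²⟩ = 0.39247.

0.392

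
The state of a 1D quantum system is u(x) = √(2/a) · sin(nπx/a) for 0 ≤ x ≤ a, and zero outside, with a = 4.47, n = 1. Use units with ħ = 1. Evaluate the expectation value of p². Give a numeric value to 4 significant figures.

0.4940

p² u = −ħ² d²u/dx²; ⟨p²⟩ = −ħ² ∫ u*·u'' dx.
d/dx sin(nπx/a) = (nπ/a)·cos(nπx/a) and d²/dx² sin(nπx/a) = −(nπ/a)²·sin(nπx/a); on 0 ≤ x ≤ a, ∫sin²(nπx/a) dx = a/2 and ∫sin(nπx/a)·cos(nπx/a) dx = 0.
⟨p²⟩ = 0.49395.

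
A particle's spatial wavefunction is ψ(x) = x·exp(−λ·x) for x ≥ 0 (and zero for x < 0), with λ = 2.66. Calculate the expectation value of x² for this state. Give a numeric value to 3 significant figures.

⟨x²⟩ = ∫ x²·|ψ|² dx / ∫|ψ|² dx (integrals over the domain).
Every integrand reduces to terms xʲ·e^(−2λx) on [0, ∞); use ∫₀^∞ xʲ·e^(−2λx) dx = j!/(2λ)^(j+1).
State is unnormalized: ∫|ψ|² dx = 0.013283, and ∫ψ*·x²·ψ dx = 0.0056319, so ⟨x²⟩ = 0.0056319 / 0.013283.
⟨x²⟩ = 0.42399.

0.424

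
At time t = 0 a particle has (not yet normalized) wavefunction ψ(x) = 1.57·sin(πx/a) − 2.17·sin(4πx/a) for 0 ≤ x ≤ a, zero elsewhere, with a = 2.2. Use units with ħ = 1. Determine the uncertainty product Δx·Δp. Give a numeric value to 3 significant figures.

2.61

Δx = √(⟨x²⟩−⟨x⟩²), Δp = √(⟨p²⟩−⟨p⟩²).
On 0 ≤ x ≤ a (j ≠ l): ∫sin²(jπx/a) dx = a/2, ∫sin(jπx/a)·sin(lπx/a) dx = 0; diagonal moments ∫x·sin²(jπx/a) dx = a²/4, ∫x²·sin²(jπx/a) dx = a³·(1/6 − 1/(4j²π²)); cross terms ∫x·sin(jπx/a)·sin(lπx/a) dx = 0 for j + l even and −4jla²/(π²(j² − l²)²) for j + l odd, ∫x²·sin(jπx/a)·sin(lπx/a) dx = (−1)^(j+l)·4jla³/(π²(j² − l²)²); higher powers the same way via product-to-sum and parts. d²/dx² sin(jπx/a) = −(jπ/a)²·sin(jπx/a); on 0 ≤ x ≤ a, ∫sin²(jπx/a) dx = a/2 and ∫sin(jπx/a)·sin(lπx/a) dx = 0 for j ≠ l, so only diagonal terms survive in ∫|ψ|² and ∫ψ·ψ″; ∫ψ·ψ′ dx = [ψ²/2] between the walls = 0.
Normalization: ∫|ψ|² dx = 7.8912.
⟨x⟩ = 1.1301, ⟨x²⟩ = 1.5853 ⇒ Δx = 0.55508.
⟨p⟩ = 0.0000, ⟨p²⟩ = 22.117 ⇒ Δp = 4.7029.
Δx·Δp = 2.6105.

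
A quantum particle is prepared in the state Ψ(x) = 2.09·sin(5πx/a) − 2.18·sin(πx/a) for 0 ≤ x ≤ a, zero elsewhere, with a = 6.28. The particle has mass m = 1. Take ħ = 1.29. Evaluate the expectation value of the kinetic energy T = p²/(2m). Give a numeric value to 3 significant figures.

T = −(ħ²/2m) d²/dx², so ⟨T⟩ = −(ħ²/2m) ∫ Ψ*·Ψ'' dx / ∫|Ψ|² dx; with m = 1.
d²/dx² sin(jπx/a) = −(jπ/a)²·sin(jπx/a); on 0 ≤ x ≤ a, ∫sin²(jπx/a) dx = a/2 and ∫sin(jπx/a)·sin(lπx/a) dx = 0 for j ≠ l, so only diagonal terms survive in ∫|Ψ|² and ∫Ψ·Ψ″; ∫Ψ·Ψ′ dx = [Ψ²/2] between the walls = 0.
State is unnormalized: ∫|Ψ|² dx = 28.638, and ∫Ψ*·(−ħ²/2m · Ψ'') dx = 74.506, so ⟨T⟩ = 74.506 / 28.638.
⟨T⟩ = 2.6016.

2.60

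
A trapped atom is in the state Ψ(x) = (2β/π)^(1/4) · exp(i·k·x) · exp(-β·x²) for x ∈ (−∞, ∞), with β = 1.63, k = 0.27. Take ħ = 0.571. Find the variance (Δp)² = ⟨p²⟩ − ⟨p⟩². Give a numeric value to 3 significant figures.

Compute ⟨p⟩ and ⟨p²⟩ separately; (Δp)² = ⟨p²⟩ − ⟨p⟩².
Gaussian moments: ∫x^(2j)·e^(−2βx²) dx = (2j−1)!!/(4β)^j · √(π/(2β)), odd powers integrate to 0; here √(π/(2β)) = 0.98167. Derivatives: Ψ′ = (ik − 2βx)·Ψ, Ψ″ = ((ik − 2βx)² − 2β)·Ψ; the odd-in-x pieces drop out.
⟨p⟩ = 0.15417 and ⟨p²⟩ = 0.55522.
(Δp)² = 0.55522 − (0.15417)² = 0.53145.

0.531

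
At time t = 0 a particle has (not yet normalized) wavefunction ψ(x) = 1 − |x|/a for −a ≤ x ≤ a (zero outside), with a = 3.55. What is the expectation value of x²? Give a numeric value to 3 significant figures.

1.26

⟨x²⟩ = ∫ x²·|ψ|² dx / ∫|ψ|² dx (integrals over the domain).
ψ is even, so ∫ over [−a, a] = 2∫₀ᵃ with ψ = 1 − x/a there: ∫₀ᵃ (1 − x/a)² dx = a/3, ∫₀ᵃ x²(1 − x/a)² dx = a³/30, ∫₀ᵃ x⁴(1 − x/a)² dx = a⁵/105.
State is unnormalized: ∫|ψ|² dx = 2.3667, and ∫ψ*·x²·ψ dx = 2.9826, so ⟨x²⟩ = 2.9826 / 2.3667.
⟨x²⟩ = 1.2603.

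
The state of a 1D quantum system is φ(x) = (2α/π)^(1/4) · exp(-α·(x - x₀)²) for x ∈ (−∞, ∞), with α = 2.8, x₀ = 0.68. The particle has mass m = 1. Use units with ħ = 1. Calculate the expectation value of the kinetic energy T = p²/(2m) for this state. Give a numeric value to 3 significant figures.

1.40

T = −(ħ²/2m) d²/dx², so ⟨T⟩ = −(ħ²/2m) ∫ φ*·φ'' dx; with m = 1.
Gaussian moments (u = x − x₀): ∫u^(2j)·e^(−2αu²) du = (2j−1)!!/(4α)^j · √(π/(2α)), odd powers integrate to 0; here √(π/(2α)) = 0.74900. Derivatives: d/dx e^(−αu²) = −2αu·e^(−αu²), d²/dx² e^(−αu²) = (4α²u² − 2α)·e^(−αu²).
⟨T⟩ = 1.4000.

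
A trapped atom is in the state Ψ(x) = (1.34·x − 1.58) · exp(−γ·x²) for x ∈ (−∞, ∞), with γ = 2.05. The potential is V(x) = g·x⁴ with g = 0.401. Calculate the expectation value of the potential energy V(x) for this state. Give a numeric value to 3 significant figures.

⟨V⟩ = ∫ V(x)·|Ψ|² dx / ∫|Ψ|² dx.
Expand each integrand as polynomial × e^(−2γx²) and use ∫x^(2j)·e^(−2γx²) dx = (2j−1)!!/(4γ)^j · √(π/(2γ)), odd powers → 0; here √(π/(2γ)) = 0.87535.
State is unnormalized: ∫|Ψ|² dx = 2.3769, and ∫Ψ*·V(x)·Ψ dx = 0.056243, so ⟨V⟩ = 0.056243 / 2.3769.
⟨V⟩ = 0.023662.

0.0237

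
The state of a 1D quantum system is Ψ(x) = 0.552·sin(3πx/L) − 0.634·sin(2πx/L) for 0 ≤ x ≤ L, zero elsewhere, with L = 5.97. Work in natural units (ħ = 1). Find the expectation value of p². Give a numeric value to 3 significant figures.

p² Ψ = −ħ² d²Ψ/dx²; ⟨p²⟩ = −ħ² ∫ Ψ*·Ψ'' dx / ∫|Ψ|² dx.
d²/dx² sin(jπx/L) = −(jπ/L)²·sin(jπx/L); on 0 ≤ x ≤ L, ∫sin²(jπx/L) dx = L/2 and ∫sin(jπx/L)·sin(lπx/L) dx = 0 for j ≠ l, so only diagonal terms survive in ∫|Ψ|² and ∫Ψ·Ψ″; ∫Ψ·Ψ′ dx = [Ψ²/2] between the walls = 0.
State is unnormalized: ∫|Ψ|² dx = 2.1094, and ∫Ψ*·(−ħ² Ψ'') dx = 3.5958, so ⟨p²⟩ = 3.5958 / 2.1094.
⟨p²⟩ = 1.7047.

1.70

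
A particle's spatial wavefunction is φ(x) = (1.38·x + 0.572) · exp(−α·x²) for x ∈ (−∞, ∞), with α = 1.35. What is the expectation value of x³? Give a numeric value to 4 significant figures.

⟨x³⟩ = ∫ x³·|φ|² dx / ∫|φ|² dx (integrals over the domain).
Expand each integrand as polynomial × e^(−2αx²) and use ∫x^(2j)·e^(−2αx²) dx = (2j−1)!!/(4α)^j · √(π/(2α)), odd powers → 0; here √(π/(2α)) = 1.0787.
State is unnormalized: ∫|φ|² dx = 0.73334, and ∫φ*·x³·φ dx = 0.17520, so ⟨x³⟩ = 0.17520 / 0.73334.
⟨x³⟩ = 0.23891.

0.2389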